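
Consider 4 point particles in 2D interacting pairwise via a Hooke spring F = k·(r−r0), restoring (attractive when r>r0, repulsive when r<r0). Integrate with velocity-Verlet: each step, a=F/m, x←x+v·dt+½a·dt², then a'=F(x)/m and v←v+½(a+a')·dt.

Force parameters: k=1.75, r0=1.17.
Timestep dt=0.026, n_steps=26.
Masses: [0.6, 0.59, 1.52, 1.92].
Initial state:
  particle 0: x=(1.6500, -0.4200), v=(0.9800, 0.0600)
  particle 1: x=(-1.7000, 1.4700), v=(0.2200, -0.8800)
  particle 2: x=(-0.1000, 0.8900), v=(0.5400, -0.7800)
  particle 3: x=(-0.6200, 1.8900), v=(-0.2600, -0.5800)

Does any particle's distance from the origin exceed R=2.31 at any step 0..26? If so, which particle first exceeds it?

step 0: x0=(1.6500, -0.4200) x1=(-1.7000, 1.4700) x2=(-0.1000, 0.8900) x3=(-0.6200, 1.8900)
step 1: x0=(1.6710, -0.4151) x1=(-1.6915, 1.4456) x2=(-0.0858, 0.8695) x3=(-0.6263, 1.8745)
step 2: x0=(1.6828, -0.4036) x1=(-1.6772, 1.4183) x2=(-0.0714, 0.8487) x3=(-0.6317, 1.8581)
step 3: x0=(1.6855, -0.3856) x1=(-1.6574, 1.3880) x2=(-0.0568, 0.8276) x3=(-0.6362, 1.8408)
step 4: x0=(1.6793, -0.3613) x1=(-1.6321, 1.3549) x2=(-0.0419, 0.8062) x3=(-0.6397, 1.8227)
step 5: x0=(1.6642, -0.3310) x1=(-1.6013, 1.3190) x2=(-0.0268, 0.7845) x3=(-0.6423, 1.8037)
step 6: x0=(1.6404, -0.2949) x1=(-1.5653, 1.2804) x2=(-0.0115, 0.7626) x3=(-0.6440, 1.7839)
step 7: x0=(1.6083, -0.2533) x1=(-1.5244, 1.2394) x2=(0.0039, 0.7405) x3=(-0.6447, 1.7634)
step 8: x0=(1.5682, -0.2066) x1=(-1.4787, 1.1959) x2=(0.0195, 0.7183) x3=(-0.6444, 1.7421)
step 9: x0=(1.5204, -0.1551) x1=(-1.4285, 1.1501) x2=(0.0352, 0.6959) x3=(-0.6433, 1.7201)
step 10: x0=(1.4655, -0.0993) x1=(-1.3742, 1.1023) x2=(0.0509, 0.6734) x3=(-0.6412, 1.6975)
step 11: x0=(1.4039, -0.0395) x1=(-1.3161, 1.0524) x2=(0.0667, 0.6509) x3=(-0.6382, 1.6742)
step 12: x0=(1.3363, 0.0238) x1=(-1.2545, 1.0008) x2=(0.0825, 0.6284) x3=(-0.6344, 1.6505)
step 13: x0=(1.2633, 0.0901) x1=(-1.1900, 0.9475) x2=(0.0982, 0.6058) x3=(-0.6298, 1.6263)
step 14: x0=(1.1854, 0.1590) x1=(-1.1228, 0.8928) x2=(0.1138, 0.5834) x3=(-0.6244, 1.6017)
step 15: x0=(1.1035, 0.2300) x1=(-1.0533, 0.8367) x2=(0.1293, 0.5610) x3=(-0.6184, 1.5768)
step 16: x0=(1.0182, 0.3027) x1=(-0.9820, 0.7795) x2=(0.1447, 0.5387) x3=(-0.6117, 1.5516)
step 17: x0=(0.9303, 0.3768) x1=(-0.9092, 0.7213) x2=(0.1598, 0.5165) x3=(-0.6045, 1.5262)
step 18: x0=(0.8407, 0.4519) x1=(-0.8355, 0.6623) x2=(0.1746, 0.4945) x3=(-0.5968, 1.5007)
step 19: x0=(0.7500, 0.5277) x1=(-0.7612, 0.6027) x2=(0.1891, 0.4725) x3=(-0.5887, 1.4750)
step 20: x0=(0.6591, 0.6043) x1=(-0.6867, 0.5425) x2=(0.2033, 0.4504) x3=(-0.5803, 1.4493)
step 21: x0=(0.5686, 0.6816) x1=(-0.6125, 0.4819) x2=(0.2171, 0.4283) x3=(-0.5717, 1.4237)
step 22: x0=(0.4789, 0.7599) x1=(-0.5390, 0.4209) x2=(0.2306, 0.4059) x3=(-0.5629, 1.3980)
step 23: x0=(0.3902, 0.8396) x1=(-0.4664, 0.3594) x2=(0.2441, 0.3830) x3=(-0.5541, 1.3724)
step 24: x0=(0.3023, 0.9207) x1=(-0.3950, 0.2975) x2=(0.2577, 0.3597) x3=(-0.5453, 1.3469)
step 25: x0=(0.2153, 1.0031) x1=(-0.3250, 0.2349) x2=(0.2717, 0.3361) x3=(-0.5366, 1.3214)
step 26: x0=(0.1291, 1.0865) x1=(-0.2563, 0.1716) x2=(0.2860, 0.3121) x3=(-0.5280, 1.2960)

no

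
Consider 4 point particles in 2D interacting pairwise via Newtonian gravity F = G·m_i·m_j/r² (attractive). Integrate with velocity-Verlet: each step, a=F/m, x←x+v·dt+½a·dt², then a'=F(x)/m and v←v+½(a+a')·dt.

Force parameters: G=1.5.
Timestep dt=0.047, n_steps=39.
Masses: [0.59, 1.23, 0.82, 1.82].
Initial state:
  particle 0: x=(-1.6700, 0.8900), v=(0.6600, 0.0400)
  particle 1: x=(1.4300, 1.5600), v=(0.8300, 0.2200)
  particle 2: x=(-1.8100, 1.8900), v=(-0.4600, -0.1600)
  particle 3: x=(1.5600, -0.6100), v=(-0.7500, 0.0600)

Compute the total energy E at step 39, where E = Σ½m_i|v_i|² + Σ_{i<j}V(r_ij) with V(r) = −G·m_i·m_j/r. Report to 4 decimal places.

-2.8596

step 0: x0=(-1.6700, 0.8900) x1=(1.4300, 1.5600) x2=(-1.8100, 1.8900) x3=(1.5600, -0.6100)
step 1: x0=(-1.6388, 0.8931) x1=(1.4688, 1.5697) x2=(-1.8312, 1.8814) x3=(1.5246, -0.6067)
step 2: x0=(-1.6072, 0.8988) x1=(1.5072, 1.5781) x2=(-1.8513, 1.8707) x3=(1.4889, -0.6023)
step 3: x0=(-1.5754, 0.9069) x1=(1.5452, 1.5852) x2=(-1.8703, 1.8578) x3=(1.4529, -0.5969)
step 4: x0=(-1.5436, 0.9175) x1=(1.5828, 1.5911) x2=(-1.8881, 1.8429) x3=(1.4167, -0.5906)
step 5: x0=(-1.5119, 0.9306) x1=(1.6198, 1.5956) x2=(-1.9046, 1.8258) x3=(1.3803, -0.5831)
step 6: x0=(-1.4804, 0.9461) x1=(1.6562, 1.5989) x2=(-1.9197, 1.8066) x3=(1.3436, -0.5747)
step 7: x0=(-1.4494, 0.9639) x1=(1.6921, 1.6009) x2=(-1.9332, 1.7853) x3=(1.3068, -0.5652)
step 8: x0=(-1.4189, 0.9842) x1=(1.7274, 1.6017) x2=(-1.9450, 1.7619) x3=(1.2698, -0.5547)
step 9: x0=(-1.3892, 1.0067) x1=(1.7620, 1.6012) x2=(-1.9549, 1.7364) x3=(1.2327, -0.5432)
step 10: x0=(-1.3606, 1.0315) x1=(1.7960, 1.5995) x2=(-1.9628, 1.7089) x3=(1.1955, -0.5307)
step 11: x0=(-1.3332, 1.0585) x1=(1.8292, 1.5965) x2=(-1.9685, 1.6794) x3=(1.1581, -0.5171)
step 12: x0=(-1.3072, 1.0876) x1=(1.8617, 1.5924) x2=(-1.9718, 1.6479) x3=(1.1207, -0.5025)
step 13: x0=(-1.2831, 1.1187) x1=(1.8935, 1.5871) x2=(-1.9725, 1.6144) x3=(1.0831, -0.4869)
step 14: x0=(-1.2609, 1.1517) x1=(1.9244, 1.5807) x2=(-1.9704, 1.5792) x3=(1.0456, -0.4703)
step 15: x0=(-1.2412, 1.1862) x1=(1.9544, 1.5731) x2=(-1.9652, 1.5422) x3=(1.0079, -0.4527)
step 16: x0=(-1.2242, 1.2223) x1=(1.9836, 1.5644) x2=(-1.9566, 1.5036) x3=(0.9703, -0.4341)
step 17: x0=(-1.2103, 1.2594) x1=(2.0119, 1.5545) x2=(-1.9444, 1.4636) x3=(0.9326, -0.4145)
step 18: x0=(-1.1998, 1.2974) x1=(2.0392, 1.5437) x2=(-1.9283, 1.4225) x3=(0.8949, -0.3939)
step 19: x0=(-1.1933, 1.3357) x1=(2.0656, 1.5318) x2=(-1.9079, 1.3805) x3=(0.8572, -0.3723)
step 20: x0=(-1.1909, 1.3738) x1=(2.0910, 1.5188) x2=(-1.8830, 1.3379) x3=(0.8195, -0.3497)
step 21: x0=(-1.1932, 1.4111) x1=(2.1154, 1.5049) x2=(-1.8533, 1.2952) x3=(0.7818, -0.3261)
step 22: x0=(-1.2005, 1.4468) x1=(2.1387, 1.4900) x2=(-1.8185, 1.2530) x3=(0.7441, -0.3015)
step 23: x0=(-1.2129, 1.4799) x1=(2.1610, 1.4742) x2=(-1.7784, 1.2118) x3=(0.7064, -0.2760)
step 24: x0=(-1.2305, 1.5095) x1=(2.1822, 1.4574) x2=(-1.7329, 1.1725) x3=(0.6688, -0.2495)
step 25: x0=(-1.2533, 1.5343) x1=(2.2022, 1.4398) x2=(-1.6821, 1.1357) x3=(0.6311, -0.2220)
step 26: x0=(-1.2809, 1.5531) x1=(2.2212, 1.4213) x2=(-1.6261, 1.1024) x3=(0.5935, -0.1936)
step 27: x0=(-1.3127, 1.5646) x1=(2.2390, 1.4021) x2=(-1.5653, 1.0735) x3=(0.5558, -0.1643)
step 28: x0=(-1.3475, 1.5675) x1=(2.2556, 1.3820) x2=(-1.5005, 1.0498) x3=(0.5181, -0.1339)
step 29: x0=(-1.3839, 1.5608) x1=(2.2710, 1.3612) x2=(-1.4325, 1.0320) x3=(0.4803, -0.1026)
step 30: x0=(-1.4202, 1.5438) x1=(2.2852, 1.3396) x2=(-1.3626, 1.0205) x3=(0.4424, -0.0704)
step 31: x0=(-1.4544, 1.5164) x1=(2.2981, 1.3174) x2=(-1.2919, 1.0154) x3=(0.4043, -0.0371)
step 32: x0=(-1.4844, 1.4791) x1=(2.3098, 1.2945) x2=(-1.2218, 1.0162) x3=(0.3660, -0.0029)
step 33: x0=(-1.5086, 1.4327) x1=(2.3203, 1.2710) x2=(-1.1534, 1.0221) x3=(0.3274, 0.0324)
step 34: x0=(-1.5257, 1.3786) x1=(2.3294, 1.2469) x2=(-1.0874, 1.0319) x3=(0.2884, 0.0688)
step 35: x0=(-1.5346, 1.3184) x1=(2.3373, 1.2222) x2=(-1.0243, 1.0445) x3=(0.2490, 0.1064)
step 36: x0=(-1.5350, 1.2537) x1=(2.3438, 1.1970) x2=(-0.9639, 1.0584) x3=(0.2089, 0.1451)
step 37: x0=(-1.5270, 1.1858) x1=(2.3490, 1.1714) x2=(-0.9061, 1.0724) x3=(0.1682, 0.1852)
step 38: x0=(-1.5106, 1.1158) x1=(2.3528, 1.1453) x2=(-0.8504, 1.0853) x3=(0.1266, 0.2267)
step 39: x0=(-1.4862, 1.0448) x1=(2.3553, 1.1188) x2=(-0.7961, 1.0960) x3=(0.0839, 0.2698)
step 0 velocities: v0=(0.6600, 0.0400) v1=(0.8300, 0.2200) v2=(-0.4600, -0.1600) v3=(-0.7500, 0.0600)
step 0: KE=1.1948, PE=-4.0569, E=-2.8621
step 39 velocities: v0=(0.6010, -1.5164) v1=(0.0386, -0.5676) v2=(1.1494, 0.1956) v3=(-0.9211, 0.9366)
step 39: KE=3.1116, PE=-5.9713, E=-2.8596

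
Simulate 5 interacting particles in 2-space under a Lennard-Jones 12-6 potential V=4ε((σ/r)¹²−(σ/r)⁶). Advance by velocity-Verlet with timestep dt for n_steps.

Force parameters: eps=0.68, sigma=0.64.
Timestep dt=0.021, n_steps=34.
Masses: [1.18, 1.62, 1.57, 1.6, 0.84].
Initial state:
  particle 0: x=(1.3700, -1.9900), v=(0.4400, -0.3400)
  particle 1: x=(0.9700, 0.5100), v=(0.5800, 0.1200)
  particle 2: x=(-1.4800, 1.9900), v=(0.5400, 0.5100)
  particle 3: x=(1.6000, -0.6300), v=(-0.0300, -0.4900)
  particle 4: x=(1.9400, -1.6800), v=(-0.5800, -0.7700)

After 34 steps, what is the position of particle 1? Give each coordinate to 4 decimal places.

step 0: x0=(1.3700, -1.9900) x1=(0.9700, 0.5100) x2=(-1.4800, 1.9900) x3=(1.6000, -0.6300) x4=(1.9400, -1.6800)
step 1: x0=(1.3760, -1.9989) x1=(0.9822, 0.5125) x2=(-1.4687, 2.0007) x3=(1.5994, -0.6404) x4=(1.9323, -1.6936)
step 2: x0=(1.3723, -2.0131) x1=(0.9944, 0.5150) x2=(-1.4573, 2.0114) x3=(1.5988, -0.6508) x4=(1.9383, -1.6994)
step 3: x0=(1.3618, -2.0310) x1=(1.0066, 0.5174) x2=(-1.4460, 2.0221) x3=(1.5982, -0.6614) x4=(1.9536, -1.6996)
step 4: x0=(1.3490, -2.0501) x1=(1.0189, 0.5198) x2=(-1.4346, 2.0328) x3=(1.5976, -0.6722) x4=(1.9721, -1.6978)
step 5: x0=(1.3362, -2.0692) x1=(1.0312, 0.5221) x2=(-1.4233, 2.0435) x3=(1.5971, -0.6831) x4=(1.9905, -1.6957)
step 6: x0=(1.3240, -2.0879) x1=(1.0434, 0.5244) x2=(-1.4120, 2.0543) x3=(1.5966, -0.6941) x4=(2.0080, -1.6938)
step 7: x0=(1.3127, -2.1061) x1=(1.0558, 0.5267) x2=(-1.4006, 2.0650) x3=(1.5961, -0.7052) x4=(2.0242, -1.6923)
step 8: x0=(1.3021, -2.1239) x1=(1.0681, 0.5289) x2=(-1.3893, 2.0757) x3=(1.5957, -0.7165) x4=(2.0391, -1.6911)
step 9: x0=(1.2923, -2.1411) x1=(1.0804, 0.5311) x2=(-1.3779, 2.0864) x3=(1.5954, -0.7280) x4=(2.0529, -1.6902)
step 10: x0=(1.2830, -2.1580) x1=(1.0928, 0.5333) x2=(-1.3666, 2.0971) x3=(1.5951, -0.7396) x4=(2.0657, -1.6895)
step 11: x0=(1.2743, -2.1746) x1=(1.1051, 0.5354) x2=(-1.3552, 2.1078) x3=(1.5948, -0.7513) x4=(2.0776, -1.6889)
step 12: x0=(1.2661, -2.1908) x1=(1.1175, 0.5375) x2=(-1.3439, 2.1185) x3=(1.5947, -0.7633) x4=(2.0888, -1.6884)
step 13: x0=(1.2582, -2.2068) x1=(1.1299, 0.5396) x2=(-1.3326, 2.1292) x3=(1.5946, -0.7753) x4=(2.0992, -1.6879)
step 14: x0=(1.2507, -2.2225) x1=(1.1423, 0.5416) x2=(-1.3212, 2.1399) x3=(1.5946, -0.7876) x4=(2.1089, -1.6873)
step 15: x0=(1.2435, -2.2381) x1=(1.1547, 0.5436) x2=(-1.3099, 2.1506) x3=(1.5947, -0.8000) x4=(2.1181, -1.6866)
step 16: x0=(1.2365, -2.2534) x1=(1.1671, 0.5456) x2=(-1.2985, 2.1613) x3=(1.5949, -0.8127) x4=(2.1266, -1.6857)
step 17: x0=(1.2298, -2.2686) x1=(1.1795, 0.5476) x2=(-1.2872, 2.1721) x3=(1.5952, -0.8255) x4=(2.1347, -1.6847)
step 18: x0=(1.2232, -2.2837) x1=(1.1919, 0.5495) x2=(-1.2759, 2.1828) x3=(1.5956, -0.8385) x4=(2.1422, -1.6835)
step 19: x0=(1.2168, -2.2986) x1=(1.2043, 0.5515) x2=(-1.2645, 2.1935) x3=(1.5961, -0.8517) x4=(2.1492, -1.6820)
step 20: x0=(1.2106, -2.3134) x1=(1.2168, 0.5534) x2=(-1.2532, 2.2042) x3=(1.5968, -0.8652) x4=(2.1558, -1.6802)
step 21: x0=(1.2045, -2.3281) x1=(1.2292, 0.5552) x2=(-1.2418, 2.2149) x3=(1.5977, -0.8788) x4=(2.1618, -1.6780)
step 22: x0=(1.1986, -2.3426) x1=(1.2417, 0.5571) x2=(-1.2305, 2.2256) x3=(1.5987, -0.8928) x4=(2.1673, -1.6756)
step 23: x0=(1.1927, -2.3571) x1=(1.2541, 0.5589) x2=(-1.2191, 2.2363) x3=(1.5999, -0.9070) x4=(2.1724, -1.6727)
step 24: x0=(1.1870, -2.3715) x1=(1.2666, 0.5608) x2=(-1.2078, 2.2470) x3=(1.6012, -0.9214) x4=(2.1768, -1.6694)
step 25: x0=(1.1813, -2.3858) x1=(1.2790, 0.5626) x2=(-1.1964, 2.2577) x3=(1.6028, -0.9362) x4=(2.1808, -1.6656)
step 26: x0=(1.1758, -2.4001) x1=(1.2915, 0.5644) x2=(-1.1851, 2.2684) x3=(1.6047, -0.9513) x4=(2.1841, -1.6612)
step 27: x0=(1.1703, -2.4142) x1=(1.3040, 0.5661) x2=(-1.1738, 2.2791) x3=(1.6068, -0.9667) x4=(2.1869, -1.6563)
step 28: x0=(1.1648, -2.4283) x1=(1.3164, 0.5679) x2=(-1.1624, 2.2898) x3=(1.6092, -0.9825) x4=(2.1889, -1.6508)
step 29: x0=(1.1595, -2.4423) x1=(1.3289, 0.5697) x2=(-1.1511, 2.3005) x3=(1.6120, -0.9987) x4=(2.1903, -1.6446)
step 30: x0=(1.1541, -2.4563) x1=(1.3414, 0.5714) x2=(-1.1397, 2.3112) x3=(1.6151, -1.0153) x4=(2.1908, -1.6376)
step 31: x0=(1.1489, -2.4702) x1=(1.3538, 0.5731) x2=(-1.1284, 2.3220) x3=(1.6186, -1.0324) x4=(2.1905, -1.6298)
step 32: x0=(1.1437, -2.4841) x1=(1.3663, 0.5748) x2=(-1.1170, 2.3327) x3=(1.6226, -1.0499) x4=(2.1892, -1.6211)
step 33: x0=(1.1385, -2.4979) x1=(1.3788, 0.5765) x2=(-1.1057, 2.3434) x3=(1.6271, -1.0680) x4=(2.1870, -1.6116)
step 34: x0=(1.1334, -2.5116) x1=(1.3913, 0.5782) x2=(-1.0943, 2.3541) x3=(1.6321, -1.0865) x4=(2.1838, -1.6011)

(1.3913, 0.5782)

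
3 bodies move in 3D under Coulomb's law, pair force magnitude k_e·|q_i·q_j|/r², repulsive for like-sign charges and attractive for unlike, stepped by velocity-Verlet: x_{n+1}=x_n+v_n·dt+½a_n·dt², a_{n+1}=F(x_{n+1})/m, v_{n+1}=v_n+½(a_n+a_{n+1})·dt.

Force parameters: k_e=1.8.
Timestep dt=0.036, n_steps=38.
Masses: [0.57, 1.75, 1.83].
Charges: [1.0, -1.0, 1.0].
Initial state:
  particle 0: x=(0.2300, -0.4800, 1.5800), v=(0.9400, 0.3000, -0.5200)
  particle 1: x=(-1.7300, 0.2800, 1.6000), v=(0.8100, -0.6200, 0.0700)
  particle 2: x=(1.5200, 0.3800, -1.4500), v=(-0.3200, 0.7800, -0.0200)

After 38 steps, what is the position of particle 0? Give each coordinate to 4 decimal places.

step 0: x0=(0.2300, -0.4800, 1.5800) x1=(-1.7300, 0.2800, 1.6000) x2=(1.5200, 0.3800, -1.4500)
step 1: x0=(0.2633, -0.4691, 1.5614) x1=(-1.7007, 0.2576, 1.6025) x2=(1.5085, 0.4081, -1.4507)
step 2: x0=(0.2957, -0.4579, 1.5432) x1=(-1.6710, 0.2351, 1.6049) x2=(1.4969, 0.4362, -1.4515)
step 3: x0=(0.3270, -0.4466, 1.5254) x1=(-1.6410, 0.2126, 1.6073) x2=(1.4854, 0.4644, -1.4524)
step 4: x0=(0.3573, -0.4350, 1.5079) x1=(-1.6107, 0.1899, 1.6097) x2=(1.4739, 0.4925, -1.4533)
step 5: x0=(0.3865, -0.4232, 1.4908) x1=(-1.5800, 0.1671, 1.6119) x2=(1.4623, 0.5207, -1.4543)
step 6: x0=(0.4147, -0.4113, 1.4740) x1=(-1.5490, 0.1443, 1.6141) x2=(1.4508, 0.5490, -1.4553)
step 7: x0=(0.4419, -0.3992, 1.4577) x1=(-1.5176, 0.1214, 1.6162) x2=(1.4392, 0.5772, -1.4564)
step 8: x0=(0.4679, -0.3870, 1.4419) x1=(-1.4858, 0.0984, 1.6183) x2=(1.4276, 0.6055, -1.4576)
step 9: x0=(0.4929, -0.3747, 1.4265) x1=(-1.4537, 0.0753, 1.6202) x2=(1.4160, 0.6338, -1.4588)
step 10: x0=(0.5168, -0.3623, 1.4115) x1=(-1.4212, 0.0522, 1.6221) x2=(1.4044, 0.6622, -1.4601)
step 11: x0=(0.5395, -0.3498, 1.3970) x1=(-1.3883, 0.0290, 1.6239) x2=(1.3928, 0.6906, -1.4614)
step 12: x0=(0.5612, -0.3372, 1.3830) x1=(-1.3551, 0.0057, 1.6256) x2=(1.3812, 0.7190, -1.4628)
step 13: x0=(0.5816, -0.3246, 1.3696) x1=(-1.3214, -0.0175, 1.6272) x2=(1.3696, 0.7474, -1.4643)
step 14: x0=(0.6010, -0.3120, 1.3566) x1=(-1.2874, -0.0409, 1.6287) x2=(1.3579, 0.7759, -1.4658)
step 15: x0=(0.6191, -0.2993, 1.3442) x1=(-1.2530, -0.0643, 1.6300) x2=(1.3462, 0.8044, -1.4674)
step 16: x0=(0.6360, -0.2867, 1.3323) x1=(-1.2181, -0.0877, 1.6313) x2=(1.3345, 0.8329, -1.4690)
step 17: x0=(0.6517, -0.2740, 1.3210) x1=(-1.1829, -0.1111, 1.6325) x2=(1.3228, 0.8615, -1.4708)
step 18: x0=(0.6662, -0.2615, 1.3103) x1=(-1.1472, -0.1345, 1.6335) x2=(1.3111, 0.8901, -1.4725)
step 19: x0=(0.6794, -0.2490, 1.3001) x1=(-1.1111, -0.1579, 1.6344) x2=(1.2994, 0.9187, -1.4744)
step 20: x0=(0.6913, -0.2366, 1.2906) x1=(-1.0746, -0.1814, 1.6351) x2=(1.2876, 0.9474, -1.4763)
step 21: x0=(0.7019, -0.2244, 1.2818) x1=(-1.0376, -0.2048, 1.6358) x2=(1.2759, 0.9761, -1.4783)
step 22: x0=(0.7111, -0.2123, 1.2735) x1=(-1.0001, -0.2282, 1.6362) x2=(1.2641, 1.0048, -1.4803)
step 23: x0=(0.7189, -0.2004, 1.2660) x1=(-0.9622, -0.2516, 1.6366) x2=(1.2523, 1.0336, -1.4824)
step 24: x0=(0.7253, -0.1887, 1.2591) x1=(-0.9237, -0.2750, 1.6367) x2=(1.2404, 1.0624, -1.4846)
step 25: x0=(0.7303, -0.1773, 1.2530) x1=(-0.8848, -0.2982, 1.6367) x2=(1.2286, 1.0912, -1.4868)
step 26: x0=(0.7337, -0.1661, 1.2476) x1=(-0.8454, -0.3215, 1.6365) x2=(1.2167, 1.1200, -1.4891)
step 27: x0=(0.7356, -0.1553, 1.2429) x1=(-0.8054, -0.3446, 1.6362) x2=(1.2048, 1.1489, -1.4914)
step 28: x0=(0.7359, -0.1449, 1.2390) x1=(-0.7650, -0.3677, 1.6356) x2=(1.1929, 1.1778, -1.4938)
step 29: x0=(0.7346, -0.1349, 1.2359) x1=(-0.7239, -0.3906, 1.6349) x2=(1.1810, 1.2067, -1.4962)
step 30: x0=(0.7315, -0.1253, 1.2337) x1=(-0.6823, -0.4135, 1.6339) x2=(1.1690, 1.2357, -1.4988)
step 31: x0=(0.7266, -0.1163, 1.2323) x1=(-0.6400, -0.4361, 1.6327) x2=(1.1571, 1.2646, -1.5013)
step 32: x0=(0.7199, -0.1080, 1.2319) x1=(-0.5972, -0.4586, 1.6313) x2=(1.1451, 1.2936, -1.5040)
step 33: x0=(0.7112, -0.1003, 1.2323) x1=(-0.5537, -0.4809, 1.6296) x2=(1.1331, 1.3227, -1.5066)
step 34: x0=(0.7005, -0.0934, 1.2338) x1=(-0.5095, -0.5030, 1.6276) x2=(1.1211, 1.3517, -1.5094)
step 35: x0=(0.6877, -0.0873, 1.2363) x1=(-0.4646, -0.5248, 1.6254) x2=(1.1091, 1.3808, -1.5122)
step 36: x0=(0.6727, -0.0824, 1.2399) x1=(-0.4190, -0.5463, 1.6228) x2=(1.0970, 1.4099, -1.5150)
step 37: x0=(0.6552, -0.0785, 1.2447) x1=(-0.3726, -0.5674, 1.6200) x2=(1.0850, 1.4390, -1.5179)
step 38: x0=(0.6353, -0.0761, 1.2507) x1=(-0.3253, -0.5881, 1.6167) x2=(1.0729, 1.4682, -1.5208)

(0.6353, -0.0761, 1.2507)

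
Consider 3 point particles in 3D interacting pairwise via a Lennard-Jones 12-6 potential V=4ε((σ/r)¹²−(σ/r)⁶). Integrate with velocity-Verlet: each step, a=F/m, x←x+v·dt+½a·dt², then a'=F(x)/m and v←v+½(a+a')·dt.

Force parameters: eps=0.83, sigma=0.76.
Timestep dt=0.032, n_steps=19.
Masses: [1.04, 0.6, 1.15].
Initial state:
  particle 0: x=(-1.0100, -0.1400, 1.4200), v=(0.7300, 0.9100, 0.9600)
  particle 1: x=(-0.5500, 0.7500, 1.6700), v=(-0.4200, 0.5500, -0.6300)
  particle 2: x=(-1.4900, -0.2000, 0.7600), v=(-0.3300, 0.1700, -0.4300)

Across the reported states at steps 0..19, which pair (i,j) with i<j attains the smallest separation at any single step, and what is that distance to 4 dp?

pair (0,1), distance 0.7861

step 0: x0=(-1.0100, -0.1400, 1.4200) x1=(-0.5500, 0.7500, 1.6700) x2=(-1.4900, -0.2000, 0.7600)
step 1: x0=(-0.9849, -0.1098, 1.4527) x1=(-0.5643, 0.7660, 1.6493) x2=(-1.5017, -0.1947, 0.7447)
step 2: x0=(-0.9597, -0.0777, 1.4846) x1=(-0.5805, 0.7782, 1.6277) x2=(-1.5125, -0.1891, 0.7306)
step 3: x0=(-0.9350, -0.0436, 1.5149) x1=(-0.5986, 0.7862, 1.6054) x2=(-1.5218, -0.1833, 0.7184)
step 4: x0=(-0.9109, -0.0077, 1.5435) x1=(-0.6182, 0.7907, 1.5824) x2=(-1.5298, -0.1770, 0.7080)
step 5: x0=(-0.8879, 0.0276, 1.5706) x1=(-0.6379, 0.7952, 1.5594) x2=(-1.5368, -0.1704, 0.6990)
step 6: x0=(-0.8679, 0.0565, 1.5966) x1=(-0.6542, 0.8105, 1.5361) x2=(-1.5428, -0.1635, 0.6912)
step 7: x0=(-0.8520, 0.0726, 1.6227) x1=(-0.6646, 0.8471, 1.5109) x2=(-1.5482, -0.1562, 0.6842)
step 8: x0=(-0.8384, 0.0816, 1.6491) x1=(-0.6721, 0.8956, 1.4838) x2=(-1.5530, -0.1488, 0.6780)
step 9: x0=(-0.8254, 0.0900, 1.6749) x1=(-0.6797, 0.9449, 1.4564) x2=(-1.5573, -0.1411, 0.6725)
step 10: x0=(-0.8124, 0.1002, 1.6996) x1=(-0.6879, 0.9906, 1.4297) x2=(-1.5612, -0.1332, 0.6675)
step 11: x0=(-0.7995, 0.1127, 1.7232) x1=(-0.6969, 1.0320, 1.4042) x2=(-1.5647, -0.1251, 0.6630)
step 12: x0=(-0.7865, 0.1274, 1.7456) x1=(-0.7064, 1.0691, 1.3800) x2=(-1.5679, -0.1169, 0.6588)
step 13: x0=(-0.7736, 0.1442, 1.7669) x1=(-0.7163, 1.1026, 1.3572) x2=(-1.5708, -0.1085, 0.6550)
step 14: x0=(-0.7608, 0.1626, 1.7871) x1=(-0.7265, 1.1328, 1.3355) x2=(-1.5735, -0.1000, 0.6515)
step 15: x0=(-0.7481, 0.1826, 1.8064) x1=(-0.7369, 1.1601, 1.3151) x2=(-1.5760, -0.0914, 0.6483)
step 16: x0=(-0.7355, 0.2040, 1.8247) x1=(-0.7475, 1.1848, 1.2958) x2=(-1.5783, -0.0826, 0.6453)
step 17: x0=(-0.7231, 0.2265, 1.8422) x1=(-0.7581, 1.2072, 1.2775) x2=(-1.5804, -0.0737, 0.6425)
step 18: x0=(-0.7109, 0.2501, 1.8588) x1=(-0.7687, 1.2275, 1.2604) x2=(-1.5824, -0.0647, 0.6399)
step 19: x0=(-0.6988, 0.2747, 1.8747) x1=(-0.7794, 1.2459, 1.2442) x2=(-1.5842, -0.0556, 0.6375)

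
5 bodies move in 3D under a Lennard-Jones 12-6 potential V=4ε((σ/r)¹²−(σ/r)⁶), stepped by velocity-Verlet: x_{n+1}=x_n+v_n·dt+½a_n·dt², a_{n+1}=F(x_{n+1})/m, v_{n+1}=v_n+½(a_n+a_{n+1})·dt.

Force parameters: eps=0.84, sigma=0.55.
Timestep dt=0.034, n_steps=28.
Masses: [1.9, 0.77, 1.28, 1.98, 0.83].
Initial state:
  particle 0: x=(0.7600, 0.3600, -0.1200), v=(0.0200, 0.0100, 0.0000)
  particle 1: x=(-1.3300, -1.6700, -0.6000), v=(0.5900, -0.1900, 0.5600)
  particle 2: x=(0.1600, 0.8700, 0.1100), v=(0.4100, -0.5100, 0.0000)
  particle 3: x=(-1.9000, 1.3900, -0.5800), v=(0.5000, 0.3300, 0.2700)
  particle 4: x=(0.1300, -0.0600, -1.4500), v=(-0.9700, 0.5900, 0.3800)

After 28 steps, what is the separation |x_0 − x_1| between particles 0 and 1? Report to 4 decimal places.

2.7118

step 0: x0=(0.7600, 0.3600, -0.1200) x1=(-1.3300, -1.6700, -0.6000) x2=(0.1600, 0.8700, 0.1100) x3=(-1.9000, 1.3900, -0.5800) x4=(0.1300, -0.0600, -1.4500)
step 1: x0=(0.7603, 0.3607, -0.1199) x1=(-1.3099, -1.6765, -0.5810) x2=(0.1745, 0.8521, 0.1098) x3=(-1.8830, 1.4012, -0.5708) x4=(0.0970, -0.0399, -1.4371)
step 2: x0=(0.7596, 0.3622, -0.1193) x1=(-1.2899, -1.6829, -0.5619) x2=(0.1905, 0.8331, 0.1090) x3=(-1.8660, 1.4124, -0.5616) x4=(0.0641, -0.0198, -1.4241)
step 3: x0=(0.7578, 0.3646, -0.1184) x1=(-1.2698, -1.6894, -0.5429) x2=(0.2081, 0.8127, 0.1075) x3=(-1.8490, 1.4237, -0.5525) x4=(0.0311, 0.0003, -1.4110)
step 4: x0=(0.7546, 0.3680, -0.1169) x1=(-1.2497, -1.6958, -0.5238) x2=(0.2277, 0.7906, 0.1052) x3=(-1.8320, 1.4349, -0.5433) x4=(-0.0018, 0.0204, -1.3979)
step 5: x0=(0.7499, 0.3728, -0.1148) x1=(-1.2297, -1.7023, -0.5048) x2=(0.2496, 0.7667, 0.1019) x3=(-1.8150, 1.4461, -0.5341) x4=(-0.0347, 0.0405, -1.3848)
step 6: x0=(0.7435, 0.3788, -0.1120) x1=(-1.2096, -1.7087, -0.4858) x2=(0.2739, 0.7409, 0.0976) x3=(-1.7980, 1.4573, -0.5249) x4=(-0.0676, 0.0607, -1.3716)
step 7: x0=(0.7364, 0.3853, -0.1089) x1=(-1.1895, -1.7152, -0.4667) x2=(0.2993, 0.7143, 0.0928) x3=(-1.7810, 1.4685, -0.5157) x4=(-0.1004, 0.0808, -1.3584)
step 8: x0=(0.7339, 0.3884, -0.1079) x1=(-1.1695, -1.7216, -0.4477) x2=(0.3179, 0.6927, 0.0910) x3=(-1.7639, 1.4797, -0.5066) x4=(-0.1333, 0.1010, -1.3451)
step 9: x0=(0.7467, 0.3803, -0.1143) x1=(-1.1494, -1.7280, -0.4287) x2=(0.3136, 0.6879, 0.1002) x3=(-1.7469, 1.4909, -0.4974) x4=(-0.1661, 0.1212, -1.3317)
step 10: x0=(0.7667, 0.3671, -0.1242) x1=(-1.1293, -1.7345, -0.4096) x2=(0.2987, 0.6906, 0.1147) x3=(-1.7299, 1.5022, -0.4882) x4=(-0.1988, 0.1414, -1.3183)
step 11: x0=(0.7867, 0.3538, -0.1342) x1=(-1.1092, -1.7409, -0.3906) x2=(0.2838, 0.6933, 0.1291) x3=(-1.7129, 1.5134, -0.4790) x4=(-0.2316, 0.1616, -1.3048)
step 12: x0=(0.8052, 0.3416, -0.1433) x1=(-1.0891, -1.7473, -0.3716) x2=(0.2712, 0.6945, 0.1423) x3=(-1.6959, 1.5246, -0.4698) x4=(-0.2643, 0.1819, -1.2913)
step 13: x0=(0.8219, 0.3305, -0.1516) x1=(-1.0691, -1.7537, -0.3525) x2=(0.2610, 0.6940, 0.1541) x3=(-1.6789, 1.5358, -0.4607) x4=(-0.2970, 0.2021, -1.2777)
step 14: x0=(0.8372, 0.3204, -0.1591) x1=(-1.0490, -1.7602, -0.3335) x2=(0.2530, 0.6921, 0.1648) x3=(-1.6618, 1.5470, -0.4515) x4=(-0.3297, 0.2224, -1.2641)
step 15: x0=(0.8513, 0.3110, -0.1659) x1=(-1.0289, -1.7666, -0.3145) x2=(0.2468, 0.6890, 0.1745) x3=(-1.6448, 1.5582, -0.4423) x4=(-0.3623, 0.2427, -1.2505)
step 16: x0=(0.8643, 0.3023, -0.1721) x1=(-1.0088, -1.7730, -0.2955) x2=(0.2422, 0.6849, 0.1832) x3=(-1.6278, 1.5694, -0.4331) x4=(-0.3950, 0.2630, -1.2368)
step 17: x0=(0.8763, 0.2941, -0.1779) x1=(-0.9887, -1.7794, -0.2764) x2=(0.2389, 0.6801, 0.1912) x3=(-1.6107, 1.5806, -0.4239) x4=(-0.4276, 0.2833, -1.2230)
step 18: x0=(0.8876, 0.2865, -0.1831) x1=(-0.9686, -1.7858, -0.2574) x2=(0.2367, 0.6745, 0.1985) x3=(-1.5937, 1.5918, -0.4148) x4=(-0.4601, 0.3036, -1.2092)
step 19: x0=(0.8982, 0.2792, -0.1880) x1=(-0.9485, -1.7922, -0.2384) x2=(0.2356, 0.6683, 0.2051) x3=(-1.5767, 1.6030, -0.4056) x4=(-0.4927, 0.3239, -1.1954)
step 20: x0=(0.9082, 0.2723, -0.1925) x1=(-0.9285, -1.7986, -0.2194) x2=(0.2354, 0.6615, 0.2112) x3=(-1.5596, 1.6142, -0.3964) x4=(-0.5252, 0.3442, -1.1815)
step 21: x0=(0.9175, 0.2657, -0.1967) x1=(-0.9084, -1.8050, -0.2003) x2=(0.2360, 0.6543, 0.2167) x3=(-1.5426, 1.6253, -0.3872) x4=(-0.5577, 0.3646, -1.1676)
step 22: x0=(0.9263, 0.2595, -0.2005) x1=(-0.8883, -1.8114, -0.1813) x2=(0.2375, 0.6466, 0.2218) x3=(-1.5255, 1.6365, -0.3781) x4=(-0.5902, 0.3849, -1.1537)
step 23: x0=(0.9347, 0.2535, -0.2040) x1=(-0.8682, -1.8178, -0.1623) x2=(0.2397, 0.6384, 0.2264) x3=(-1.5084, 1.6477, -0.3689) x4=(-0.6227, 0.4053, -1.1397)
step 24: x0=(0.9425, 0.2478, -0.2073) x1=(-0.8481, -1.8242, -0.1433) x2=(0.2425, 0.6299, 0.2305) x3=(-1.4914, 1.6589, -0.3597) x4=(-0.6552, 0.4257, -1.1257)
step 25: x0=(0.9499, 0.2423, -0.2102) x1=(-0.8280, -1.8306, -0.1242) x2=(0.2461, 0.6210, 0.2342) x3=(-1.4743, 1.6700, -0.3506) x4=(-0.6876, 0.4461, -1.1116)
step 26: x0=(0.9568, 0.2371, -0.2129) x1=(-0.8079, -1.8370, -0.1052) x2=(0.2503, 0.6118, 0.2374) x3=(-1.4572, 1.6812, -0.3414) x4=(-0.7201, 0.4665, -1.0975)
step 27: x0=(0.9633, 0.2321, -0.2153) x1=(-0.7878, -1.8433, -0.0862) x2=(0.2551, 0.6022, 0.2403) x3=(-1.4401, 1.6923, -0.3323) x4=(-0.7525, 0.4869, -1.0834)
step 28: x0=(0.9693, 0.2273, -0.2174) x1=(-0.7677, -1.8497, -0.0672) x2=(0.2605, 0.5922, 0.2427) x3=(-1.4230, 1.7034, -0.3231) x4=(-0.7849, 0.5074, -1.0693)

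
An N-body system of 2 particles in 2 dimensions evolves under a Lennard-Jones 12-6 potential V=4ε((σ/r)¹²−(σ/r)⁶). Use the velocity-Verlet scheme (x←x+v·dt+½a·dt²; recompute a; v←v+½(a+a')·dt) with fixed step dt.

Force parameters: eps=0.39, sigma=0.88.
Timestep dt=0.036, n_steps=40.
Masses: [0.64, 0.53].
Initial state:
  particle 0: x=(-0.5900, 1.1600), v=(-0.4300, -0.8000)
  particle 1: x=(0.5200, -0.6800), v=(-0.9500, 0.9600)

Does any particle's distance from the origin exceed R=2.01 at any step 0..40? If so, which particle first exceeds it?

step 0: x0=(-0.5900, 1.1600) x1=(0.5200, -0.6800)
step 1: x0=(-0.6055, 1.1312) x1=(0.4858, -0.6454)
step 2: x0=(-0.6209, 1.1023) x1=(0.4515, -0.6108)
step 3: x0=(-0.6363, 1.0734) x1=(0.4173, -0.5761)
step 4: x0=(-0.6517, 1.0444) x1=(0.3829, -0.5413)
step 5: x0=(-0.6670, 1.0154) x1=(0.3485, -0.5064)
step 6: x0=(-0.6822, 0.9862) x1=(0.3140, -0.4714)
step 7: x0=(-0.6974, 0.9569) x1=(0.2794, -0.4363)
step 8: x0=(-0.7124, 0.9274) x1=(0.2447, -0.4009)
step 9: x0=(-0.7273, 0.8977) x1=(0.2098, -0.3653)
step 10: x0=(-0.7420, 0.8678) x1=(0.1746, -0.3293)
step 11: x0=(-0.7564, 0.8375) x1=(0.1391, -0.2929)
step 12: x0=(-0.7704, 0.8067) x1=(0.1031, -0.2559)
step 13: x0=(-0.7839, 0.7752) x1=(0.0665, -0.2182)
step 14: x0=(-0.7967, 0.7430) x1=(0.0291, -0.1795)
step 15: x0=(-0.8085, 0.7096) x1=(-0.0095, -0.1394)
step 16: x0=(-0.8190, 0.6749) x1=(-0.0497, -0.0977)
step 17: x0=(-0.8280, 0.6386) x1=(-0.0918, -0.0541)
step 18: x0=(-0.8362, 0.6016) x1=(-0.1347, -0.0097)
step 19: x0=(-0.8492, 0.5688) x1=(-0.1720, 0.0298)
step 20: x0=(-0.8851, 0.5541) x1=(-0.1816, 0.0473)
step 21: x0=(-0.9439, 0.5561) x1=(-0.1634, 0.0447)
step 22: x0=(-1.0076, 0.5612) x1=(-0.1394, 0.0383)
step 23: x0=(-1.0703, 0.5657) x1=(-0.1165, 0.0326)
step 24: x0=(-1.1312, 0.5692) x1=(-0.0959, 0.0282)
step 25: x0=(-1.1903, 0.5718) x1=(-0.0774, 0.0249)
step 26: x0=(-1.2482, 0.5738) x1=(-0.0604, 0.0223)
step 27: x0=(-1.3051, 0.5753) x1=(-0.0446, 0.0202)
step 28: x0=(-1.3613, 0.5764) x1=(-0.0297, 0.0186)
step 29: x0=(-1.4169, 0.5774) x1=(-0.0154, 0.0172)
step 30: x0=(-1.4720, 0.5782) x1=(-0.0017, 0.0161)
step 31: x0=(-1.5269, 0.5788) x1=(0.0116, 0.0151)
step 32: x0=(-1.5815, 0.5794) x1=(0.0247, 0.0142)
step 33: x0=(-1.6359, 0.5799) x1=(0.0375, 0.0134)
step 34: x0=(-1.6901, 0.5803) x1=(0.0501, 0.0126)
step 35: x0=(-1.7443, 0.5807) x1=(0.0626, 0.0119)
step 36: x0=(-1.7983, 0.5811) x1=(0.0750, 0.0112)
step 37: x0=(-1.8523, 0.5814) x1=(0.0873, 0.0106)
step 38: x0=(-1.9062, 0.5818) x1=(0.0995, 0.0100)
step 39: x0=(-1.9601, 0.5821) x1=(0.1116, 0.0094)
step 40: x0=(-2.0139, 0.5824) x1=(0.1237, 0.0088)

yes, particle 0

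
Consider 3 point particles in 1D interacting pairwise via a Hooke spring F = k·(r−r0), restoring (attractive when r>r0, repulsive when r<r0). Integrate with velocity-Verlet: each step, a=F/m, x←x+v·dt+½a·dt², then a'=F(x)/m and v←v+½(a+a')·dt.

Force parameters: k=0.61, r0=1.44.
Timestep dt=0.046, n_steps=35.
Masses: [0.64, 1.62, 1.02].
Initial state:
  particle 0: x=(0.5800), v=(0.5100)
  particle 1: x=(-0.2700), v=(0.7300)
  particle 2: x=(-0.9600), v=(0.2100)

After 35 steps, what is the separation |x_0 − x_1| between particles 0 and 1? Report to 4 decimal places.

0.8948

step 0: x0=(0.5800) x1=(-0.2700) x2=(-0.9600)
step 1: x0=(0.6040) x1=(-0.2364) x2=(-0.9508)
step 2: x0=(0.6289) x1=(-0.2026) x2=(-0.9423)
step 3: x0=(0.6548) x1=(-0.1688) x2=(-0.9345)
step 4: x0=(0.6816) x1=(-0.1349) x2=(-0.9274)
step 5: x0=(0.7094) x1=(-0.1010) x2=(-0.9209)
step 6: x0=(0.7380) x1=(-0.0672) x2=(-0.9150)
step 7: x0=(0.7675) x1=(-0.0333) x2=(-0.9095)
step 8: x0=(0.7978) x1=(0.0004) x2=(-0.9045)
step 9: x0=(0.8289) x1=(0.0341) x2=(-0.8998)
step 10: x0=(0.8607) x1=(0.0677) x2=(-0.8954)
step 11: x0=(0.8931) x1=(0.1012) x2=(-0.8911)
step 12: x0=(0.9262) x1=(0.1345) x2=(-0.8870)
step 13: x0=(0.9598) x1=(0.1676) x2=(-0.8830)
step 14: x0=(0.9939) x1=(0.2005) x2=(-0.8790)
step 15: x0=(1.0285) x1=(0.2331) x2=(-0.8748)
step 16: x0=(1.0634) x1=(0.2656) x2=(-0.8705)
step 17: x0=(1.0986) x1=(0.2977) x2=(-0.8659)
step 18: x0=(1.1340) x1=(0.3296) x2=(-0.8611)
step 19: x0=(1.1696) x1=(0.3611) x2=(-0.8558)
step 20: x0=(1.2053) x1=(0.3924) x2=(-0.8501)
step 21: x0=(1.2411) x1=(0.4233) x2=(-0.8439)
step 22: x0=(1.2767) x1=(0.4538) x2=(-0.8370)
step 23: x0=(1.3123) x1=(0.4840) x2=(-0.8295)
step 24: x0=(1.3477) x1=(0.5137) x2=(-0.8213)
step 25: x0=(1.3828) x1=(0.5431) x2=(-0.8123)
step 26: x0=(1.4176) x1=(0.5721) x2=(-0.8024)
step 27: x0=(1.4521) x1=(0.6006) x2=(-0.7917)
step 28: x0=(1.4861) x1=(0.6287) x2=(-0.7799)
step 29: x0=(1.5196) x1=(0.6564) x2=(-0.7672)
step 30: x0=(1.5526) x1=(0.6836) x2=(-0.7534)
step 31: x0=(1.5850) x1=(0.7104) x2=(-0.7385)
step 32: x0=(1.6167) x1=(0.7367) x2=(-0.7225)
step 33: x0=(1.6478) x1=(0.7625) x2=(-0.7054)
step 34: x0=(1.6781) x1=(0.7879) x2=(-0.6870)
step 35: x0=(1.7077) x1=(0.8128) x2=(-0.6674)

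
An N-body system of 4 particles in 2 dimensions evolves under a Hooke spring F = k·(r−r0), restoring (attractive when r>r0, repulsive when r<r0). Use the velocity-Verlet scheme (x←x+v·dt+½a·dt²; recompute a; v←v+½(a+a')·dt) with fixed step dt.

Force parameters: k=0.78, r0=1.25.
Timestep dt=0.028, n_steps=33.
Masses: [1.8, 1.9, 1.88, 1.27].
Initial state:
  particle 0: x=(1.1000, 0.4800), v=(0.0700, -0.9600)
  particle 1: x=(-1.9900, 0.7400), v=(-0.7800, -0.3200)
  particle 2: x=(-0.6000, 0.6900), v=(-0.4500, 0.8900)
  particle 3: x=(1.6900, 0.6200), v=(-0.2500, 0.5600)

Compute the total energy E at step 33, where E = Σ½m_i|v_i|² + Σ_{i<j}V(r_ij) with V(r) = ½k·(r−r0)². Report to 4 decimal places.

7.0001

step 0: x0=(1.1000, 0.4800) x1=(-1.9900, 0.7400) x2=(-0.6000, 0.6900) x3=(1.6900, 0.6200)
step 1: x0=(1.1015, 0.4531) x1=(-2.0111, 0.7310) x2=(-0.6124, 0.7149) x3=(1.6823, 0.6357)
step 2: x0=(1.1019, 0.4263) x1=(-2.0308, 0.7219) x2=(-0.6243, 0.7398) x3=(1.6732, 0.6516)
step 3: x0=(1.1014, 0.3994) x1=(-2.0491, 0.7128) x2=(-0.6358, 0.7646) x3=(1.6628, 0.6677)
step 4: x0=(1.0998, 0.3726) x1=(-2.0659, 0.7036) x2=(-0.6468, 0.7894) x3=(1.6509, 0.6839)
step 5: x0=(1.0972, 0.3458) x1=(-2.0812, 0.6943) x2=(-0.6574, 0.8141) x3=(1.6376, 0.7002)
step 6: x0=(1.0936, 0.3190) x1=(-2.0950, 0.6849) x2=(-0.6675, 0.8387) x3=(1.6228, 0.7168)
step 7: x0=(1.0890, 0.2922) x1=(-2.1074, 0.6755) x2=(-0.6771, 0.8633) x3=(1.6065, 0.7336)
step 8: x0=(1.0834, 0.2654) x1=(-2.1183, 0.6661) x2=(-0.6863, 0.8878) x3=(1.5888, 0.7505)
step 9: x0=(1.0768, 0.2386) x1=(-2.1277, 0.6566) x2=(-0.6950, 0.9122) x3=(1.5696, 0.7676)
step 10: x0=(1.0691, 0.2119) x1=(-2.1356, 0.6470) x2=(-0.7033, 0.9365) x3=(1.5489, 0.7849)
step 11: x0=(1.0605, 0.1852) x1=(-2.1420, 0.6374) x2=(-0.7111, 0.9606) x3=(1.5267, 0.8024)
step 12: x0=(1.0510, 0.1586) x1=(-2.1469, 0.6278) x2=(-0.7184, 0.9846) x3=(1.5030, 0.8200)
step 13: x0=(1.0404, 0.1320) x1=(-2.1504, 0.6181) x2=(-0.7253, 1.0085) x3=(1.4778, 0.8378)
step 14: x0=(1.0289, 0.1056) x1=(-2.1524, 0.6084) x2=(-0.7318, 1.0323) x3=(1.4511, 0.8558)
step 15: x0=(1.0165, 0.0792) x1=(-2.1530, 0.5987) x2=(-0.7378, 1.0559) x3=(1.4229, 0.8738)
step 16: x0=(1.0031, 0.0530) x1=(-2.1521, 0.5890) x2=(-0.7433, 1.0793) x3=(1.3932, 0.8920)
step 17: x0=(0.9887, 0.0269) x1=(-2.1497, 0.5792) x2=(-0.7484, 1.1025) x3=(1.3621, 0.9102)
step 18: x0=(0.9735, 0.0010) x1=(-2.1460, 0.5694) x2=(-0.7531, 1.1256) x3=(1.3295, 0.9285)
step 19: x0=(0.9574, -0.0247) x1=(-2.1409, 0.5596) x2=(-0.7574, 1.1484) x3=(1.2954, 0.9469)
step 20: x0=(0.9403, -0.0503) x1=(-2.1343, 0.5499) x2=(-0.7613, 1.1711) x3=(1.2600, 0.9652)
step 21: x0=(0.9224, -0.0756) x1=(-2.1264, 0.5401) x2=(-0.7647, 1.1935) x3=(1.2231, 0.9836)
step 22: x0=(0.9036, -0.1006) x1=(-2.1172, 0.5303) x2=(-0.7678, 1.2157) x3=(1.1849, 1.0019)
step 23: x0=(0.8840, -0.1254) x1=(-2.1066, 0.5205) x2=(-0.7705, 1.2376) x3=(1.1454, 1.0202)
step 24: x0=(0.8635, -0.1499) x1=(-2.0948, 0.5108) x2=(-0.7728, 1.2593) x3=(1.1046, 1.0384)
step 25: x0=(0.8422, -0.1740) x1=(-2.0817, 0.5011) x2=(-0.7748, 1.2808) x3=(1.0626, 1.0565)
step 26: x0=(0.8201, -0.1978) x1=(-2.0673, 0.4914) x2=(-0.7764, 1.3019) x3=(1.0193, 1.0745)
step 27: x0=(0.7972, -0.2213) x1=(-2.0518, 0.4817) x2=(-0.7777, 1.3228) x3=(0.9749, 1.0924)
step 28: x0=(0.7735, -0.2443) x1=(-2.0350, 0.4721) x2=(-0.7787, 1.3434) x3=(0.9293, 1.1100)
step 29: x0=(0.7490, -0.2669) x1=(-2.0171, 0.4625) x2=(-0.7794, 1.3637) x3=(0.8827, 1.1274)
step 30: x0=(0.7238, -0.2891) x1=(-1.9981, 0.4530) x2=(-0.7798, 1.3837) x3=(0.8351, 1.1447)
step 31: x0=(0.6979, -0.3109) x1=(-1.9780, 0.4435) x2=(-0.7800, 1.4034) x3=(0.7865, 1.1616)
step 32: x0=(0.6712, -0.3322) x1=(-1.9569, 0.4340) x2=(-0.7799, 1.4227) x3=(0.7369, 1.1783)
step 33: x0=(0.6438, -0.3529) x1=(-1.9347, 0.4247) x2=(-0.7795, 1.4417) x3=(0.6866, 1.1947)
step 0 velocities: v0=(0.0700, -0.9600) v1=(-0.7800, -0.3200) v2=(-0.4500, 0.8900) v3=(-0.2500, 0.5600)
step 0: KE=2.6829, PE=4.3183, E=7.0011
step 33 velocities: v0=(-0.9901, -0.7325) v1=(0.8083, -0.3339) v2=(0.0161, 0.6732) v3=(-1.8136, 0.5792)
step 33: KE=4.8197, PE=2.1804, E=7.0001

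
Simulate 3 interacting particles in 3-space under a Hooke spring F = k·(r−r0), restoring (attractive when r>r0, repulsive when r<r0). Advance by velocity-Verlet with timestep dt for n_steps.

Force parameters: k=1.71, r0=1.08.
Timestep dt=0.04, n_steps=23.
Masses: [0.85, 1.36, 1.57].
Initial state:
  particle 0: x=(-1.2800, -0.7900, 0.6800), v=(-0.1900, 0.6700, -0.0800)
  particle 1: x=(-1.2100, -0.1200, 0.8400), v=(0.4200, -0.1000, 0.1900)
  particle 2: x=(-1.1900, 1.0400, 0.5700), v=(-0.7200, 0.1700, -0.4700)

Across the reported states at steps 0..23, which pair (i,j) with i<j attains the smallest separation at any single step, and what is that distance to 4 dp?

pair (0,1), distance 0.5804

step 0: x0=(-1.2800, -0.7900, 0.6800) x1=(-1.2100, -0.1200, 0.8400) x2=(-1.1900, 1.0400, 0.5700)
step 1: x0=(-1.2876, -0.7626, 0.6766) x1=(-1.1932, -0.1235, 0.8477) x2=(-1.2188, 1.0460, 0.5513)
step 2: x0=(-1.2953, -0.7341, 0.6727) x1=(-1.1762, -0.1260, 0.8555) x2=(-1.2477, 1.0506, 0.5327)
step 3: x0=(-1.3032, -0.7046, 0.6682) x1=(-1.1591, -0.1274, 0.8635) x2=(-1.2766, 1.0537, 0.5142)
step 4: x0=(-1.3114, -0.6743, 0.6630) x1=(-1.1418, -0.1276, 0.8716) x2=(-1.3055, 1.0553, 0.4960)
step 5: x0=(-1.3200, -0.6433, 0.6572) x1=(-1.1243, -0.1267, 0.8800) x2=(-1.3343, 1.0555, 0.4779)
step 6: x0=(-1.3292, -0.6115, 0.6505) x1=(-1.1066, -0.1245, 0.8887) x2=(-1.3631, 1.0544, 0.4601)
step 7: x0=(-1.3389, -0.5792, 0.6430) x1=(-1.0885, -0.1212, 0.8976) x2=(-1.3918, 1.0518, 0.4425)
step 8: x0=(-1.3495, -0.5464, 0.6345) x1=(-1.0702, -0.1167, 0.9068) x2=(-1.4204, 1.0480, 0.4251)
step 9: x0=(-1.3609, -0.5130, 0.6251) x1=(-1.0514, -0.1110, 0.9163) x2=(-1.4488, 1.0429, 0.4081)
step 10: x0=(-1.3732, -0.4792, 0.6147) x1=(-1.0323, -0.1042, 0.9261) x2=(-1.4771, 1.0365, 0.3913)
step 11: x0=(-1.3865, -0.4450, 0.6032) x1=(-1.0128, -0.0964, 0.9363) x2=(-1.5052, 1.0290, 0.3748)
step 12: x0=(-1.4009, -0.4102, 0.5907) x1=(-0.9929, -0.0876, 0.9467) x2=(-1.5330, 1.0204, 0.3586)
step 13: x0=(-1.4162, -0.3750, 0.5772) x1=(-0.9726, -0.0778, 0.9573) x2=(-1.5606, 1.0108, 0.3427)
step 14: x0=(-1.4327, -0.3394, 0.5627) x1=(-0.9521, -0.0672, 0.9682) x2=(-1.5878, 1.0001, 0.3271)
step 15: x0=(-1.4501, -0.3034, 0.5473) x1=(-0.9312, -0.0558, 0.9793) x2=(-1.6148, 0.9886, 0.3119)
step 16: x0=(-1.4685, -0.2670, 0.5311) x1=(-0.9102, -0.0436, 0.9905) x2=(-1.6415, 0.9762, 0.2971)
step 17: x0=(-1.4877, -0.2303, 0.5141) x1=(-0.8890, -0.0307, 1.0018) x2=(-1.6677, 0.9630, 0.2826)
step 18: x0=(-1.5076, -0.1934, 0.4965) x1=(-0.8679, -0.0172, 1.0130) x2=(-1.6936, 0.9491, 0.2684)
step 19: x0=(-1.5282, -0.1563, 0.4783) x1=(-0.8468, -0.0030, 1.0241) x2=(-1.7191, 0.9346, 0.2547)
step 20: x0=(-1.5493, -0.1192, 0.4598) x1=(-0.8259, 0.0117, 1.0350) x2=(-1.7442, 0.9196, 0.2413)
step 21: x0=(-1.5708, -0.0821, 0.4409) x1=(-0.8052, 0.0270, 1.0457) x2=(-1.7688, 0.9041, 0.2284)
step 22: x0=(-1.5925, -0.0453, 0.4219) x1=(-0.7851, 0.0429, 1.0560) x2=(-1.7929, 0.8883, 0.2158)
step 23: x0=(-1.6143, -0.0087, 0.4028) x1=(-0.7654, 0.0593, 1.0658) x2=(-1.8165, 0.8722, 0.2037)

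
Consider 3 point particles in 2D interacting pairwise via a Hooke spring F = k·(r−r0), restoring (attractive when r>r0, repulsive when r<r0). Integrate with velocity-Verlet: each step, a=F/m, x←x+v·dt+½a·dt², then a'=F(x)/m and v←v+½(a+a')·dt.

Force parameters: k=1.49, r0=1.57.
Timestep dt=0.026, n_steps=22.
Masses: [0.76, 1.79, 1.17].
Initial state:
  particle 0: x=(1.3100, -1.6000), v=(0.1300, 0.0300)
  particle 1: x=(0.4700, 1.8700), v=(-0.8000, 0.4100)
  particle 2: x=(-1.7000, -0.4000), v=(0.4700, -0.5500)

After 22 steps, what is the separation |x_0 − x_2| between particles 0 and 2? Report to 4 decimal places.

step 0: x0=(1.3100, -1.6000) x1=(0.4700, 1.8700) x2=(-1.7000, -0.4000)
step 1: x0=(1.3120, -1.5975) x1=(0.4490, 1.8798) x2=(-1.6866, -0.4141)
step 2: x0=(1.3114, -1.5917) x1=(0.4277, 1.8878) x2=(-1.6710, -0.4277)
step 3: x0=(1.3081, -1.5824) x1=(0.4061, 1.8941) x2=(-1.6532, -0.4408)
step 4: x0=(1.3021, -1.5698) x1=(0.3842, 1.8987) x2=(-1.6333, -0.4535)
step 5: x0=(1.2935, -1.5539) x1=(0.3621, 1.9015) x2=(-1.6112, -0.4656)
step 6: x0=(1.2823, -1.5346) x1=(0.3396, 1.9025) x2=(-1.5870, -0.4772)
step 7: x0=(1.2686, -1.5122) x1=(0.3170, 1.9019) x2=(-1.5608, -0.4882)
step 8: x0=(1.2523, -1.4866) x1=(0.2941, 1.8995) x2=(-1.5327, -0.4986)
step 9: x0=(1.2337, -1.4578) x1=(0.2711, 1.8954) x2=(-1.5027, -0.5085)
step 10: x0=(1.2126, -1.4261) x1=(0.2478, 1.8896) x2=(-1.4709, -0.5177)
step 11: x0=(1.1893, -1.3914) x1=(0.2245, 1.8821) x2=(-1.4374, -0.5264)
step 12: x0=(1.1638, -1.3539) x1=(0.2009, 1.8731) x2=(-1.4023, -0.5344)
step 13: x0=(1.1362, -1.3137) x1=(0.1773, 1.8624) x2=(-1.3655, -0.5417)
step 14: x0=(1.1066, -1.2708) x1=(0.1535, 1.8502) x2=(-1.3274, -0.5484)
step 15: x0=(1.0751, -1.2254) x1=(0.1297, 1.8365) x2=(-1.2878, -0.5543)
step 16: x0=(1.0418, -1.1777) x1=(0.1057, 1.8213) x2=(-1.2470, -0.5597)
step 17: x0=(1.0069, -1.1276) x1=(0.0818, 1.8048) x2=(-1.2051, -0.5643)
step 18: x0=(0.9705, -1.0754) x1=(0.0577, 1.7868) x2=(-1.1620, -0.5682)
step 19: x0=(0.9327, -1.0213) x1=(0.0337, 1.7675) x2=(-1.1181, -0.5714)
step 20: x0=(0.8936, -0.9652) x1=(0.0096, 1.7470) x2=(-1.0732, -0.5739)
step 21: x0=(0.8535, -0.9074) x1=(-0.0145, 1.7253) x2=(-1.0277, -0.5757)
step 22: x0=(0.8124, -0.8481) x1=(-0.0386, 1.7025) x2=(-0.9815, -0.5768)

1.8143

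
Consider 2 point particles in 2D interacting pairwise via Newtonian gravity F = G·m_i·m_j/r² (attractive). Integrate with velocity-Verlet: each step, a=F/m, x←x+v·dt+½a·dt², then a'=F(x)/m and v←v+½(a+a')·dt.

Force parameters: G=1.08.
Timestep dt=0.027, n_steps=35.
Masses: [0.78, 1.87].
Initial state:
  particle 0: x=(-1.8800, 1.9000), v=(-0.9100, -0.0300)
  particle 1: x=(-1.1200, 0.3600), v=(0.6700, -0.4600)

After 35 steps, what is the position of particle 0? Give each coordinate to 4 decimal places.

step 0: x0=(-1.8800, 1.9000) x1=(-1.1200, 0.3600)
step 1: x0=(-1.9045, 1.8990) x1=(-1.1020, 0.3477)
step 2: x0=(-1.9287, 1.8975) x1=(-1.0840, 0.3355)
step 3: x0=(-1.9527, 1.8956) x1=(-1.0661, 0.3235)
step 4: x0=(-1.9765, 1.8934) x1=(-1.0484, 0.3117)
step 5: x0=(-2.0001, 1.8907) x1=(-1.0307, 0.3001)
step 6: x0=(-2.0234, 1.8877) x1=(-1.0131, 0.2886)
step 7: x0=(-2.0466, 1.8844) x1=(-0.9956, 0.2772)
step 8: x0=(-2.0695, 1.8807) x1=(-0.9782, 0.2660)
step 9: x0=(-2.0922, 1.8767) x1=(-0.9609, 0.2549)
step 10: x0=(-2.1147, 1.8723) x1=(-0.9437, 0.2440)
step 11: x0=(-2.1369, 1.8677) x1=(-0.9266, 0.2331)
step 12: x0=(-2.1590, 1.8628) x1=(-0.9095, 0.2224)
step 13: x0=(-2.1808, 1.8576) x1=(-0.8926, 0.2118)
step 14: x0=(-2.2025, 1.8522) x1=(-0.8757, 0.2013)
step 15: x0=(-2.2239, 1.8465) x1=(-0.8589, 0.1909)
step 16: x0=(-2.2451, 1.8406) x1=(-0.8422, 0.1807)
step 17: x0=(-2.2661, 1.8344) x1=(-0.8256, 0.1705)
step 18: x0=(-2.2870, 1.8280) x1=(-0.8091, 0.1604)
step 19: x0=(-2.3076, 1.8213) x1=(-0.7927, 0.1504)
step 20: x0=(-2.3280, 1.8145) x1=(-0.7763, 0.1405)
step 21: x0=(-2.3483, 1.8074) x1=(-0.7600, 0.1307)
step 22: x0=(-2.3683, 1.8002) x1=(-0.7438, 0.1210)
step 23: x0=(-2.3882, 1.7927) x1=(-0.7277, 0.1113)
step 24: x0=(-2.4079, 1.7851) x1=(-0.7116, 0.1017)
step 25: x0=(-2.4274, 1.7773) x1=(-0.6956, 0.0923)
step 26: x0=(-2.4467, 1.7693) x1=(-0.6797, 0.0828)
step 27: x0=(-2.4658, 1.7611) x1=(-0.6639, 0.0735)
step 28: x0=(-2.4848, 1.7528) x1=(-0.6482, 0.0642)
step 29: x0=(-2.5036, 1.7443) x1=(-0.6325, 0.0550)
step 30: x0=(-2.5222, 1.7356) x1=(-0.6169, 0.0458)
step 31: x0=(-2.5407, 1.7268) x1=(-0.6013, 0.0367)
step 32: x0=(-2.5589, 1.7179) x1=(-0.5859, 0.0277)
step 33: x0=(-2.5771, 1.7088) x1=(-0.5705, 0.0187)
step 34: x0=(-2.5950, 1.6996) x1=(-0.5551, 0.0098)
step 35: x0=(-2.6128, 1.6902) x1=(-0.5399, 0.0010)

(-2.6128, 1.6902)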